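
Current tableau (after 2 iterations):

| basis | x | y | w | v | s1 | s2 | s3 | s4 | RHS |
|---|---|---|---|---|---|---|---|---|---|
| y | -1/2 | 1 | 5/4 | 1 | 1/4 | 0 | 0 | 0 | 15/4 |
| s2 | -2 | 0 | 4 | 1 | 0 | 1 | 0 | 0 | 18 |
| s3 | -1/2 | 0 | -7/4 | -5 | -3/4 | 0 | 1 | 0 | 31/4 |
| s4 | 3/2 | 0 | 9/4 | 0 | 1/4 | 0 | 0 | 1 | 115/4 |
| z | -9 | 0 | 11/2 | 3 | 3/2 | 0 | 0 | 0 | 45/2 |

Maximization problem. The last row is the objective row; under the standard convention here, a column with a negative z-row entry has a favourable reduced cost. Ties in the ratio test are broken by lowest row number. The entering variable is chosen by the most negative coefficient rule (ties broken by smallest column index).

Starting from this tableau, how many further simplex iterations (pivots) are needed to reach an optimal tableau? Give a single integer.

1

pivot: x in, s4 out → z = 195
No improving column remains; optimal.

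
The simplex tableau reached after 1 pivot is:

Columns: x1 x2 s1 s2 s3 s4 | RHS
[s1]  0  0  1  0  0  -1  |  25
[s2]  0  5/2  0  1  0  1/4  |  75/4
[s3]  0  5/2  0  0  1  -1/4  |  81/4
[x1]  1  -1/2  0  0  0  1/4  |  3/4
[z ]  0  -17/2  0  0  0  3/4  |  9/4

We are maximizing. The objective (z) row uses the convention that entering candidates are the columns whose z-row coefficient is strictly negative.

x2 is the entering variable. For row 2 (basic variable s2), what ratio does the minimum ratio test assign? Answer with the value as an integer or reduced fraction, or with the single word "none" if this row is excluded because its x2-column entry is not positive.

Ratio = RHS / (x2 entry) = (75/4) / (5/2) = 15/2.

15/2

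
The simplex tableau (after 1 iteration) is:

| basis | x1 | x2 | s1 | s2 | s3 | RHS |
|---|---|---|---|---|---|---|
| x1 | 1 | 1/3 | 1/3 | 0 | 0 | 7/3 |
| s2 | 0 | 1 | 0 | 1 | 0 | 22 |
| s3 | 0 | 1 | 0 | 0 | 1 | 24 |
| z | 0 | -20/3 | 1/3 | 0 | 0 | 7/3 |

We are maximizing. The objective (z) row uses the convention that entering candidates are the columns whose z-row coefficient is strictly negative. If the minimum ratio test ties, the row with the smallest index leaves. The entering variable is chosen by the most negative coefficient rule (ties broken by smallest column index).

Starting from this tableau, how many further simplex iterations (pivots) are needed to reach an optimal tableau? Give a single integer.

pivot: x2 in, x1 out → z = 49
No improving column remains; optimal.

1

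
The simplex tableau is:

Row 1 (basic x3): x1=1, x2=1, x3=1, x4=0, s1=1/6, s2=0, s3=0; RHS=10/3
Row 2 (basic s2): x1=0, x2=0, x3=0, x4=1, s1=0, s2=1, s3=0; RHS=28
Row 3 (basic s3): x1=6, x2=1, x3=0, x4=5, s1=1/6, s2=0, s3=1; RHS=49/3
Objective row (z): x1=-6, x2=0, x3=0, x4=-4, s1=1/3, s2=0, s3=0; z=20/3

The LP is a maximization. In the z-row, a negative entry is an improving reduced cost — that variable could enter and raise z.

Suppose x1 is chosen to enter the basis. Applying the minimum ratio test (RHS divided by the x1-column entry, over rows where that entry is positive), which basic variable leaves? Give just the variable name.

Ratios: row 1 (x3): (10/3)/1 = 10/3; row 2 (s2): entry 0 ≤ 0, skip; row 3 (s3): (49/3)/6 = 49/18.
Minimum ratio 49/18 is in the s3 row, so s3 leaves.

s3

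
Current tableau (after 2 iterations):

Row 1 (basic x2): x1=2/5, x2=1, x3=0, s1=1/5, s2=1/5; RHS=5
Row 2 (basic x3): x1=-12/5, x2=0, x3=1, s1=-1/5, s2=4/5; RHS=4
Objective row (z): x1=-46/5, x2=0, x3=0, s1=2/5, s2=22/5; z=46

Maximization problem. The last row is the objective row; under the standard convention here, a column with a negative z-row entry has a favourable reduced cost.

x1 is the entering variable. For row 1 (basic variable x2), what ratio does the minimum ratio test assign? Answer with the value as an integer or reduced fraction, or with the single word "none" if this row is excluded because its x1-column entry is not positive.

25/2

Ratio = RHS / (x1 entry) = 5 / (2/5) = 25/2.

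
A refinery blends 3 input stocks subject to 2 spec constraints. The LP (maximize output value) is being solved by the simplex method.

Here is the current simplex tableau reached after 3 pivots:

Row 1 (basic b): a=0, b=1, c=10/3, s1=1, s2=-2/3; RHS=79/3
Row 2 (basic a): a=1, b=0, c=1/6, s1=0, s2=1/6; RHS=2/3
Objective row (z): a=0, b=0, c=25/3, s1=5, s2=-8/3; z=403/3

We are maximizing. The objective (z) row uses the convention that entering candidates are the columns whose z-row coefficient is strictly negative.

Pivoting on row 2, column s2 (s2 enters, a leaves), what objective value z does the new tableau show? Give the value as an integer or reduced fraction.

Minimum ratio for s2: (2/3)/(1/6) = 4.
z changes by −(z-row coeff of s2)·ratio = −(-8/3)·4 = 32/3.
New z = 403/3 + (32/3) = 145.

145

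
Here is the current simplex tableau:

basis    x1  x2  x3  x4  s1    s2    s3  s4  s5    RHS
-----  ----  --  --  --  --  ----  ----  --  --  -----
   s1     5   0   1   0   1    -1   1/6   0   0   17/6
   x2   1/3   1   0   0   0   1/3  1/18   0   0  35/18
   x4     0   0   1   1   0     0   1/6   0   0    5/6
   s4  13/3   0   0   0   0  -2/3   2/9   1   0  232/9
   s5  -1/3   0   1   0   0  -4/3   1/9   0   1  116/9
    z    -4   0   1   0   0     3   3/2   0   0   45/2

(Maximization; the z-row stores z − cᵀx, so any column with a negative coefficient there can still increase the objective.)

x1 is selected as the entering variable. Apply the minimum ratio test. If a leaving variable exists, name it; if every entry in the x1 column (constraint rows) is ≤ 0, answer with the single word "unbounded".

s1

Ratios: row 1 (s1): (17/6)/5 = 17/30; row 2 (x2): (35/18)/(1/3) = 35/6; row 3 (x4): entry 0 ≤ 0, skip; row 4 (s4): (232/9)/(13/3) = 232/39; row 5 (s5): entry -1/3 ≤ 0, skip.
Minimum ratio is in the s1 row, so s1 leaves.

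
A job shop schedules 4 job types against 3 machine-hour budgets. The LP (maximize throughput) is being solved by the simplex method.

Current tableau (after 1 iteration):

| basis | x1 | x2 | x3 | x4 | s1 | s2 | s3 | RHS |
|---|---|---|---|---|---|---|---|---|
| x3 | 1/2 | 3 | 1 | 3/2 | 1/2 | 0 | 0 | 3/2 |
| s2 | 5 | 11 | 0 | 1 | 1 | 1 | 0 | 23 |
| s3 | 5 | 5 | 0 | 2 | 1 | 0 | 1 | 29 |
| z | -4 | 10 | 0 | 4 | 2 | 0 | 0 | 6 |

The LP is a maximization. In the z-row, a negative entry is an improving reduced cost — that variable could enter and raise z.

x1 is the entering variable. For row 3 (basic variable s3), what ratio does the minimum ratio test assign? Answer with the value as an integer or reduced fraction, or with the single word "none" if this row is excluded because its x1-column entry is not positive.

29/5

Ratio = RHS / (x1 entry) = 29 / 5 = 29/5.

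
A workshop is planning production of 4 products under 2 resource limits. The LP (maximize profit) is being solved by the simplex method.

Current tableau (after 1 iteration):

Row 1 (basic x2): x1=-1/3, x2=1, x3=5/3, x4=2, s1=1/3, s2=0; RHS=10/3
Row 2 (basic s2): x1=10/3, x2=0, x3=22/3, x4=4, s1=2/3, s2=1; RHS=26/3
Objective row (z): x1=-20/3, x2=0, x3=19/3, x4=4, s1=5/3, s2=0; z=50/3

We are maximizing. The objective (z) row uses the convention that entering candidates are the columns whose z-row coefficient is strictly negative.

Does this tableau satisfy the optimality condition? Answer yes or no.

Column x1 has objective-row coefficient -20/3, which is negative; an improving pivot exists, so not yet optimal.

no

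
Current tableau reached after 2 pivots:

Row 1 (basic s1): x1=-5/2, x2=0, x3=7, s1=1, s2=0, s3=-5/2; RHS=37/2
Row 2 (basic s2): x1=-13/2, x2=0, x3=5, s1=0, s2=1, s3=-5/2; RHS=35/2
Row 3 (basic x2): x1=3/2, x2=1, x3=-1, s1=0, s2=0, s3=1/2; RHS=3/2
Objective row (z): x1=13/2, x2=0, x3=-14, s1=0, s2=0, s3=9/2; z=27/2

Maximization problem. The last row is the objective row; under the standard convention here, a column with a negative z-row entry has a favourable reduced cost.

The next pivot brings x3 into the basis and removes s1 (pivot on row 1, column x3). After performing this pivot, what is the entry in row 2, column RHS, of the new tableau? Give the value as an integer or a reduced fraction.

30/7

Pivot element is row 1, column x3: 7.
Normalize row 1: new (row 1, RHS) = (37/2)/7 = 37/14.
row 2 ← row 2 − 5·(new row 1): 35/2 − 5·(37/14) = 30/7.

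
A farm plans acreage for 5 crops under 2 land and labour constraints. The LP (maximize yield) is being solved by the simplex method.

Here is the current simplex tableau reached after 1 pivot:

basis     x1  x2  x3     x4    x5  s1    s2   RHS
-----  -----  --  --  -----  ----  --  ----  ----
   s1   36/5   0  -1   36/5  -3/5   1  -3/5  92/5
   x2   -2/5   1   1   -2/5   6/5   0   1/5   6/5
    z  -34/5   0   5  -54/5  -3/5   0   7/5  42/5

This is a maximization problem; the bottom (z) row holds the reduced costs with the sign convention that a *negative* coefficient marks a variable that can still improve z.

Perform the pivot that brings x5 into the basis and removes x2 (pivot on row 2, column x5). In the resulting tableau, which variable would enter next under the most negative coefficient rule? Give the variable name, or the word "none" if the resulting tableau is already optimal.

Pivot element 6/5. New z-row = old z-row − (-3/5)·(row 2/(6/5)).
Updated z-row coefficients: x1: -7, x2: 1/2, x3: 11/2, x4: -11, x5: 0, s1: 0, s2: 3/2.
The most negative is -11 in column x4, so x4 would enter next.

x4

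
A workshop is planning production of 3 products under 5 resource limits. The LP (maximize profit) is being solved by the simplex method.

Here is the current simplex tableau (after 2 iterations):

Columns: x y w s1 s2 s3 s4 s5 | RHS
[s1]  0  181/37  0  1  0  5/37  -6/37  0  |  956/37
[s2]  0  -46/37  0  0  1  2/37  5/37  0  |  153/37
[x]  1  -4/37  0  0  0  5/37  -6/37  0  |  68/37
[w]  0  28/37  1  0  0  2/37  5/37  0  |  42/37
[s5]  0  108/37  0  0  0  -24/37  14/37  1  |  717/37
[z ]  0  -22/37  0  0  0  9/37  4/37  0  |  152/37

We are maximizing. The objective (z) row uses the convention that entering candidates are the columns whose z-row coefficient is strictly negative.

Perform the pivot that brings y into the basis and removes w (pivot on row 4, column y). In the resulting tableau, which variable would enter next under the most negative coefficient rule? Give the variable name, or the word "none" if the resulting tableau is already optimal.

Pivot element 28/37. New z-row = old z-row − (-22/37)·(row 4/(28/37)).
Updated z-row coefficients: x: 0, y: 0, w: 11/14, s1: 0, s2: 0, s3: 2/7, s4: 3/14, s5: 0.
No coefficient is strictly negative; the tableau after this pivot is optimal.

none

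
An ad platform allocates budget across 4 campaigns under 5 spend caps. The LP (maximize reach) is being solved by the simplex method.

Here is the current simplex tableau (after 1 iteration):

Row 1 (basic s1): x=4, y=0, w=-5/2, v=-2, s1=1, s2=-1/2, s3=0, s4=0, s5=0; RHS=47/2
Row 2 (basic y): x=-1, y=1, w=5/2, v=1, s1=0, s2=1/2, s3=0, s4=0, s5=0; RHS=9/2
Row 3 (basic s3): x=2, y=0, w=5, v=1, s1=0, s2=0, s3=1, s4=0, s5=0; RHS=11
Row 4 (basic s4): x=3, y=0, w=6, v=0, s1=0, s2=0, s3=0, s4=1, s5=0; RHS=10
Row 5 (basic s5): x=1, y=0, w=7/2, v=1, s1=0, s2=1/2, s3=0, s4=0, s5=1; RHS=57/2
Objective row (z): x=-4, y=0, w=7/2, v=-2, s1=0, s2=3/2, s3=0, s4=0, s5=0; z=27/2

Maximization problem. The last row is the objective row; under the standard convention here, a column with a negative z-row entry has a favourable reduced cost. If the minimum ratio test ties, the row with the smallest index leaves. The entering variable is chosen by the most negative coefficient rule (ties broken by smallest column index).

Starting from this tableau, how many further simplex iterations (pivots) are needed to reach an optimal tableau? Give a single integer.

2

pivot: x in, s4 out → z = 161/6
pivot: v in, s3 out → z = 71/2
No improving column remains; optimal.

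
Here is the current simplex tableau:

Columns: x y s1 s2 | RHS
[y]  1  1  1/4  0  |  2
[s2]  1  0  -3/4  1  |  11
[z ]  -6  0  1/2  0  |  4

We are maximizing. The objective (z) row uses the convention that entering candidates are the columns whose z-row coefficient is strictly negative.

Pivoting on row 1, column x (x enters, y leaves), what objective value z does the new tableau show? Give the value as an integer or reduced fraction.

16

Minimum ratio for x: 2/1 = 2.
z changes by −(z-row coeff of x)·ratio = −(-6)·2 = 12.
New z = 4 + 12 = 16.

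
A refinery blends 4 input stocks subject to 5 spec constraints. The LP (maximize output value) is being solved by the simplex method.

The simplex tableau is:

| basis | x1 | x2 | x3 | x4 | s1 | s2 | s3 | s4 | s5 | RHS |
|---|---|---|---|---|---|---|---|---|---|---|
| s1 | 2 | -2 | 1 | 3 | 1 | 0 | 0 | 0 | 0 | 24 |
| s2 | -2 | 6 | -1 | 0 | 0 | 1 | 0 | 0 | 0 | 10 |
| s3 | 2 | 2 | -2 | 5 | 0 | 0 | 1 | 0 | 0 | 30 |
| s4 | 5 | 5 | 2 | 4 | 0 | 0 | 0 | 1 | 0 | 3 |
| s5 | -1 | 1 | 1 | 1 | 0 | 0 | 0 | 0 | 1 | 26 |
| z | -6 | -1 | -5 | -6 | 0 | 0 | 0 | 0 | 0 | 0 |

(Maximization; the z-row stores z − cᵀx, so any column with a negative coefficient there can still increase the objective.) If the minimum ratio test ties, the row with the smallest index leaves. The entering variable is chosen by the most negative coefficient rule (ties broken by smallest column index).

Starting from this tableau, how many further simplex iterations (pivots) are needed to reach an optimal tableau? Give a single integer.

2

pivot: x1 in, s4 out → z = 18/5
pivot: x3 in, x1 out → z = 15/2
No improving column remains; optimal.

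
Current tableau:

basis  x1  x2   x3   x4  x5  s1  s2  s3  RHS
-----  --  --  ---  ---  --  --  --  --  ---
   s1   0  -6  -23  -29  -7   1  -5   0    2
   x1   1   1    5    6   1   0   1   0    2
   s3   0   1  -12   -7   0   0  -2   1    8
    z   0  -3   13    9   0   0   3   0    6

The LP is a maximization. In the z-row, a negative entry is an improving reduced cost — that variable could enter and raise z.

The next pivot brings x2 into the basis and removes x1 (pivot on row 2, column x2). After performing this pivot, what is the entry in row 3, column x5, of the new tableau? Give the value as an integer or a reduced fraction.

Pivot element is row 2, column x2: 1.
Normalize row 2: new (row 2, x5) = 1/1 = 1.
row 3 ← row 3 − 1·(new row 2): 0 − 1·1 = -1.

-1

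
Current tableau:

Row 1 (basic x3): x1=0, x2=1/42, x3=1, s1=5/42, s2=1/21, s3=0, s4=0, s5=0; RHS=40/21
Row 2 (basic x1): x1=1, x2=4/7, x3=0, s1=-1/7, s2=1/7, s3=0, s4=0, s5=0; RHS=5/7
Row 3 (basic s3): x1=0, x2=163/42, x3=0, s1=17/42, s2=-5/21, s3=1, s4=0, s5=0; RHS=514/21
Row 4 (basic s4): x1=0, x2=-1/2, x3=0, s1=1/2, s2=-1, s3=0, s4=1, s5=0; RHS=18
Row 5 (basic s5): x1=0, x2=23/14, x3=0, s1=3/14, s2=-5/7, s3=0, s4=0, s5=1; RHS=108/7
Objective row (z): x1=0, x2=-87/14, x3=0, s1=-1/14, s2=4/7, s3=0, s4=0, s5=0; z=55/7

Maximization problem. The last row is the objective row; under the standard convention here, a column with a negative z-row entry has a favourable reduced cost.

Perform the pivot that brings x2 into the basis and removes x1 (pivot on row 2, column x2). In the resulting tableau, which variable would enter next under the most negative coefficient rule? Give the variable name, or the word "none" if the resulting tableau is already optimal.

Pivot element 4/7. New z-row = old z-row − (-87/14)·(row 2/(4/7)).
Updated z-row coefficients: x1: 87/8, x2: 0, x3: 0, s1: -13/8, s2: 17/8, s3: 0, s4: 0, s5: 0.
The most negative is -13/8 in column s1, so s1 would enter next.

s1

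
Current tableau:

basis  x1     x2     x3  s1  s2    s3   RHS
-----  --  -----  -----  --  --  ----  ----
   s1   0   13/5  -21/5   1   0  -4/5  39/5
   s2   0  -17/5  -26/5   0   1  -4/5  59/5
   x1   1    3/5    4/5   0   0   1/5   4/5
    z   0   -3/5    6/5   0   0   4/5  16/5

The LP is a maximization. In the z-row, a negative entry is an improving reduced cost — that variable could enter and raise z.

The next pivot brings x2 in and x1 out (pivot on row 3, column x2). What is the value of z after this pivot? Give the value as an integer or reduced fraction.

4

Minimum ratio for x2: (4/5)/(3/5) = 4/3.
z changes by −(z-row coeff of x2)·ratio = −(-3/5)·(4/3) = 4/5.
New z = 16/5 + (4/5) = 4.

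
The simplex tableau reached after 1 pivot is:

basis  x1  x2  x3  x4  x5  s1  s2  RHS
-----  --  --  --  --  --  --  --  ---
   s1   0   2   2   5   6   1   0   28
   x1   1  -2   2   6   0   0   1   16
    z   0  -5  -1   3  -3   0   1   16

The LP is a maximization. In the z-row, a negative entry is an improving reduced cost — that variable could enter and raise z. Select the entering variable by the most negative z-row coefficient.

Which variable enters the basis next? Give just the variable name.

Objective-row coefficients: x1: 0, x2: -5, x3: -1, x4: 3, x5: -3, s1: 0, s2: 1.
The most negative is -5 in column x2, so x2 enters.

x2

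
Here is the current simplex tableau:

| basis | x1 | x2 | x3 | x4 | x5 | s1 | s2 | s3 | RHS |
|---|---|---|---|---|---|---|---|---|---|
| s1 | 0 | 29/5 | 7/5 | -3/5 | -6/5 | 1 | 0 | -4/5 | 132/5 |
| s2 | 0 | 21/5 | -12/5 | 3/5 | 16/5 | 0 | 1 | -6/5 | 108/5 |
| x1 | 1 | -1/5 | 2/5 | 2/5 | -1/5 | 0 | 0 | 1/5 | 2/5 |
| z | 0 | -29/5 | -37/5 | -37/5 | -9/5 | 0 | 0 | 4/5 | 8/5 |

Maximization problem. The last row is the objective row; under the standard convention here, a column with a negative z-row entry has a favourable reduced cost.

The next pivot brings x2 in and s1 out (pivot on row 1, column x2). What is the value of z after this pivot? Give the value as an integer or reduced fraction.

28

Minimum ratio for x2: (132/5)/(29/5) = 132/29.
z changes by −(z-row coeff of x2)·ratio = −(-29/5)·(132/29) = 132/5.
New z = 8/5 + (132/5) = 28.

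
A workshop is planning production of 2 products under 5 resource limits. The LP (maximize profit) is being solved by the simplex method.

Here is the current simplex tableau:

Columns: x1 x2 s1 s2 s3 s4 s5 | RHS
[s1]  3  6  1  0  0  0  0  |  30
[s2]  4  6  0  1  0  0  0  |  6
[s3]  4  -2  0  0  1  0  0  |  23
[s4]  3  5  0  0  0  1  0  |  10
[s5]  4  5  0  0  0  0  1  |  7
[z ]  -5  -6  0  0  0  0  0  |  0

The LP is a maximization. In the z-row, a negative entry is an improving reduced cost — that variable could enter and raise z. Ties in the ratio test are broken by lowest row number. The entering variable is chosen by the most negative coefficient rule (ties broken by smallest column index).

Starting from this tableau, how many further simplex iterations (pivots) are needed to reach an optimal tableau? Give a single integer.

2

pivot: x2 in, s2 out → z = 6
pivot: x1 in, x2 out → z = 15/2
No improving column remains; optimal.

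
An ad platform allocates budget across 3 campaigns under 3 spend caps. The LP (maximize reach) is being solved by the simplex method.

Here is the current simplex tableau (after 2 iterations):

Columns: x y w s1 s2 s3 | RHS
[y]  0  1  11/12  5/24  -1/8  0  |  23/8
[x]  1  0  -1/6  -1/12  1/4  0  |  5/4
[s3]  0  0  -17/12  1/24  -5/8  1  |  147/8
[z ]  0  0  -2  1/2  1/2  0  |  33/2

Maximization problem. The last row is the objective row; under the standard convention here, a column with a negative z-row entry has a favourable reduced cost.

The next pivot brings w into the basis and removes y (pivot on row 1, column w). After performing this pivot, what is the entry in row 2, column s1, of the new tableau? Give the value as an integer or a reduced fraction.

-1/22

Pivot element is row 1, column w: 11/12.
Normalize row 1: new (row 1, s1) = (5/24)/(11/12) = 5/22.
row 2 ← row 2 − (-1/6)·(new row 1): -1/12 − (-1/6)·(5/22) = -1/22.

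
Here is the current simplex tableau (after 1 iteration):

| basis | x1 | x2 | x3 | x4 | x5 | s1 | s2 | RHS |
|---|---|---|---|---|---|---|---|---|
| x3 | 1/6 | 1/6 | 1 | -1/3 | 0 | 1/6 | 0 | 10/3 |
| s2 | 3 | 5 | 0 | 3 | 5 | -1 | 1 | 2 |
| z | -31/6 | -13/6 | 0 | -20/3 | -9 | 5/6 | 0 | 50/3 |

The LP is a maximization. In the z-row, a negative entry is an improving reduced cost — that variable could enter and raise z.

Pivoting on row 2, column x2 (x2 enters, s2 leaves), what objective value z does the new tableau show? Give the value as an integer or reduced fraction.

263/15

Minimum ratio for x2: 2/5 = 2/5.
z changes by −(z-row coeff of x2)·ratio = −(-13/6)·(2/5) = 13/15.
New z = 50/3 + (13/15) = 263/15.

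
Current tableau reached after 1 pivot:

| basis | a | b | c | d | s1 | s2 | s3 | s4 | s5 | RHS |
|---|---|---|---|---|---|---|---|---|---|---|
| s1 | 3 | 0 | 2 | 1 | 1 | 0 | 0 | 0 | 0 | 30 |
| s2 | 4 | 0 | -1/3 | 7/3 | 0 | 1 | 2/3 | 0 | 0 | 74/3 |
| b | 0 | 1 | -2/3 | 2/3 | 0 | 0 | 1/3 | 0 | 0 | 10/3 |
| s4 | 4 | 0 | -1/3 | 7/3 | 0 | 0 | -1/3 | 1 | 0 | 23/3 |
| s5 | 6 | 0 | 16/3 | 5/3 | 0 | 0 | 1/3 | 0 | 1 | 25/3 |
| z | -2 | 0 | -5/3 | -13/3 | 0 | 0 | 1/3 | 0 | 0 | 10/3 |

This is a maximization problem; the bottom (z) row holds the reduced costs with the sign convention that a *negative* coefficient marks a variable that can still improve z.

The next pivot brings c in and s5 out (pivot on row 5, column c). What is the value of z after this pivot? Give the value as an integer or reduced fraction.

Minimum ratio for c: (25/3)/(16/3) = 25/16.
z changes by −(z-row coeff of c)·ratio = −(-5/3)·(25/16) = 125/48.
New z = 10/3 + (125/48) = 95/16.

95/16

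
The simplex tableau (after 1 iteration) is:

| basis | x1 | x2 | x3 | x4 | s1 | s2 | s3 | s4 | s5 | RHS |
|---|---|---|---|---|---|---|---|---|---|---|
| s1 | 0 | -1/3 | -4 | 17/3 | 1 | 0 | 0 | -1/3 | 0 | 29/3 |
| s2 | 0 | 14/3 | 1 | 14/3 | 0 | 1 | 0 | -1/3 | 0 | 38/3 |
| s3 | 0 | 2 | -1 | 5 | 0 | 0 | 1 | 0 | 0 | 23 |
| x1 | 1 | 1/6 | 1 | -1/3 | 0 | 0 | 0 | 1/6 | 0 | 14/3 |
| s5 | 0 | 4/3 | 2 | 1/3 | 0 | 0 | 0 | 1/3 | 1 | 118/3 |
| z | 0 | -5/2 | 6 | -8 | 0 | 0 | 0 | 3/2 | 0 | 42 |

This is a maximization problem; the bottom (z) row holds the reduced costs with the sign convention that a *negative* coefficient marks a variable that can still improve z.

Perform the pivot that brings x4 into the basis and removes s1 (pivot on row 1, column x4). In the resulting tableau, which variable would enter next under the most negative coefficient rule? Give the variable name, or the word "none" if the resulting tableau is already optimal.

x2

Pivot element 17/3. New z-row = old z-row − (-8)·(row 1/(17/3)).
Updated z-row coefficients: x1: 0, x2: -101/34, x3: 6/17, x4: 0, s1: 24/17, s2: 0, s3: 0, s4: 35/34, s5: 0.
The most negative is -101/34 in column x2, so x2 would enter next.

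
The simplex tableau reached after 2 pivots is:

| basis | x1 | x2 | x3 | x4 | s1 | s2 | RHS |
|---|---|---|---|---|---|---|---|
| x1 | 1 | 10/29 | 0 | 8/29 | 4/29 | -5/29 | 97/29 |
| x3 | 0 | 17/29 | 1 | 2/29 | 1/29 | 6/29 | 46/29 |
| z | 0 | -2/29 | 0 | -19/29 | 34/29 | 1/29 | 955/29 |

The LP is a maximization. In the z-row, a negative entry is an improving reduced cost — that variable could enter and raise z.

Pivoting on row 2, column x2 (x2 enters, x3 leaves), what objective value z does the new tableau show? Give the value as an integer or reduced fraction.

Minimum ratio for x2: (46/29)/(17/29) = 46/17.
z changes by −(z-row coeff of x2)·ratio = −(-2/29)·(46/17) = 92/493.
New z = 955/29 + (92/493) = 563/17.

563/17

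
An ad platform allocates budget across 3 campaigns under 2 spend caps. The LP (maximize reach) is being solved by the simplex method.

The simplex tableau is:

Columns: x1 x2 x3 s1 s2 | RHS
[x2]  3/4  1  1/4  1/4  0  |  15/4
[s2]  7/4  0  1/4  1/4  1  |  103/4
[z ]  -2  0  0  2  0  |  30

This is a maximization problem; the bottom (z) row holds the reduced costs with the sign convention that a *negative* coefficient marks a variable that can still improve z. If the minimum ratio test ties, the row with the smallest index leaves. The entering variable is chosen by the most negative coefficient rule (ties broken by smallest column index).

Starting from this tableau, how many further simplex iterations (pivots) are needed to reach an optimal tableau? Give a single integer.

1

pivot: x1 in, x2 out → z = 40
No improving column remains; optimal.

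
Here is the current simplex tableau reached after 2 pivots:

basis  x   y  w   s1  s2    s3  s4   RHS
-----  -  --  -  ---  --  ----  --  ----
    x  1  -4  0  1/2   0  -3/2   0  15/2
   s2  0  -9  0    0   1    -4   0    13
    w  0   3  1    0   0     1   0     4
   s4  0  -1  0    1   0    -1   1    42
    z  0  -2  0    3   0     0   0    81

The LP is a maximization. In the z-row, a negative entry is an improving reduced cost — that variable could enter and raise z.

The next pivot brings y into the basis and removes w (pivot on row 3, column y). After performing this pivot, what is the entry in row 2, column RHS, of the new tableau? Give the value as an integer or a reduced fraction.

25

Pivot element is row 3, column y: 3.
Normalize row 3: new (row 3, RHS) = 4/3 = 4/3.
row 2 ← row 2 − (-9)·(new row 3): 13 − (-9)·(4/3) = 25.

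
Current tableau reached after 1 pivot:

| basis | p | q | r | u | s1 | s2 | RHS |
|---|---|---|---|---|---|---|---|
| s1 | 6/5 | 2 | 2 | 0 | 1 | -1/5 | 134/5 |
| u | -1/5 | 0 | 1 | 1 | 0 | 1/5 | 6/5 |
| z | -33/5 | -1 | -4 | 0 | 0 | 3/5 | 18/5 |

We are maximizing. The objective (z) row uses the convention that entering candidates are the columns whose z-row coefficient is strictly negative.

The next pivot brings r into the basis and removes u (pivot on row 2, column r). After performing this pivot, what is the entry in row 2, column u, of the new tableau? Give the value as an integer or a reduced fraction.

Pivot element is row 2, column r: 1.
Normalize row 2: new (row 2, u) = 1/1 = 1.
Row 2 is the pivot row, so the entry is 1.

1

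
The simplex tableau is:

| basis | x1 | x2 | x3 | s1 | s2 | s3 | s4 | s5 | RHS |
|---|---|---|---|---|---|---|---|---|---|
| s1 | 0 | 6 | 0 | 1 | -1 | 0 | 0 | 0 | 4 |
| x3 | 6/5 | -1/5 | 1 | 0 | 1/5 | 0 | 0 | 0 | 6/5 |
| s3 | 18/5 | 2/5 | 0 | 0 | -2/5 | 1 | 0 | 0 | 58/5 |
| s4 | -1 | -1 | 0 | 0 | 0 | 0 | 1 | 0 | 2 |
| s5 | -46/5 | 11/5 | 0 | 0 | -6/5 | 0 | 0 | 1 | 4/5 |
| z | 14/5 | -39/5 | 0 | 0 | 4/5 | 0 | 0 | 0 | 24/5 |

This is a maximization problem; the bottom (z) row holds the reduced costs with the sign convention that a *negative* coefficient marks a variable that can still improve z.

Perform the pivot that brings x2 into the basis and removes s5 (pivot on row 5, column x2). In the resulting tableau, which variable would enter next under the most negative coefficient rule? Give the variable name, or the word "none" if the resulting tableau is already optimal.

x1

Pivot element 11/5. New z-row = old z-row − (-39/5)·(row 5/(11/5)).
Updated z-row coefficients: x1: -328/11, x2: 0, x3: 0, s1: 0, s2: -38/11, s3: 0, s4: 0, s5: 39/11.
The most negative is -328/11 in column x1, so x1 would enter next.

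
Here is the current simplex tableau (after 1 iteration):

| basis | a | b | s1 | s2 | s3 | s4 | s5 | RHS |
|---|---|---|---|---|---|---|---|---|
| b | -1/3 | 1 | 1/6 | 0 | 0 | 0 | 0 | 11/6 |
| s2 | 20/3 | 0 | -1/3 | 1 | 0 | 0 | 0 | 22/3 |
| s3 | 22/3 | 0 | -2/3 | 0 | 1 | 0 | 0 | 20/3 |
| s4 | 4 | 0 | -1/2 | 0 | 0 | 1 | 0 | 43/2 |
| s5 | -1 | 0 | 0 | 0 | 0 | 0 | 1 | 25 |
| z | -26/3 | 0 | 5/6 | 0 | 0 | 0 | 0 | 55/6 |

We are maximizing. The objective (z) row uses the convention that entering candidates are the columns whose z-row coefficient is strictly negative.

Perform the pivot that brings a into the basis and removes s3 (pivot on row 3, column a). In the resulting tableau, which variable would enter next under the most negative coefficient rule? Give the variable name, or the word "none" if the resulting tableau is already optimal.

none

Pivot element 22/3. New z-row = old z-row − (-26/3)·(row 3/(22/3)).
Updated z-row coefficients: a: 0, b: 0, s1: 1/22, s2: 0, s3: 13/11, s4: 0, s5: 0.
No coefficient is strictly negative; the tableau after this pivot is optimal.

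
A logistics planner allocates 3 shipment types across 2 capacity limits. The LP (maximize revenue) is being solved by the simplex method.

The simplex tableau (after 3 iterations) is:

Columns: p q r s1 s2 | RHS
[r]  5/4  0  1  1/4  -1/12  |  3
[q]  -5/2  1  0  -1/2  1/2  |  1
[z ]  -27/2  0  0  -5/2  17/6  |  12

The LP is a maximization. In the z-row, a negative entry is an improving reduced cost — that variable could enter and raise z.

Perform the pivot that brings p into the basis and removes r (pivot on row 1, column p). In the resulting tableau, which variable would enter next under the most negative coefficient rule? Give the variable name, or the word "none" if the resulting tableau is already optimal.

none

Pivot element 5/4. New z-row = old z-row − (-27/2)·(row 1/(5/4)).
Updated z-row coefficients: p: 0, q: 0, r: 54/5, s1: 1/5, s2: 29/15.
No coefficient is strictly negative; the tableau after this pivot is optimal.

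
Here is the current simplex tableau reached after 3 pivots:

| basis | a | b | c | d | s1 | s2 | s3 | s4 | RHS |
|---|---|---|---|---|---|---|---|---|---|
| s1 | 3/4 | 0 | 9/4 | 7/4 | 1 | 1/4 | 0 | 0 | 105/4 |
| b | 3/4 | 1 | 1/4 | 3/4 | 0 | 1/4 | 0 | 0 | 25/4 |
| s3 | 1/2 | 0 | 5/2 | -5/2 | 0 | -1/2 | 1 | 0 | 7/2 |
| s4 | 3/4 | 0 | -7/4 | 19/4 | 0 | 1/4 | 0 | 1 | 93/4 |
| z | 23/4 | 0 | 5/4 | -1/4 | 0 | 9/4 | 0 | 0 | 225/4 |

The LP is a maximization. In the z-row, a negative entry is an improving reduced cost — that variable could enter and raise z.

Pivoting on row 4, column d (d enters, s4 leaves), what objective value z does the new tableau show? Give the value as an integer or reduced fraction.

Minimum ratio for d: (93/4)/(19/4) = 93/19.
z changes by −(z-row coeff of d)·ratio = −(-1/4)·(93/19) = 93/76.
New z = 225/4 + (93/76) = 1092/19.

1092/19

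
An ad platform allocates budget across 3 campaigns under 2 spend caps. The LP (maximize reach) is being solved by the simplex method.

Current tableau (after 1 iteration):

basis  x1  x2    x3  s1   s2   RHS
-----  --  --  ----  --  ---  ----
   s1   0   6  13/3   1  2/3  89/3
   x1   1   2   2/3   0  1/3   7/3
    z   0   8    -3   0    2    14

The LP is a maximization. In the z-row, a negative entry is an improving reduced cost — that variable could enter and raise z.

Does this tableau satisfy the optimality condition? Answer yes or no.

Column x3 has objective-row coefficient -3, which is negative; an improving pivot exists, so not yet optimal.

no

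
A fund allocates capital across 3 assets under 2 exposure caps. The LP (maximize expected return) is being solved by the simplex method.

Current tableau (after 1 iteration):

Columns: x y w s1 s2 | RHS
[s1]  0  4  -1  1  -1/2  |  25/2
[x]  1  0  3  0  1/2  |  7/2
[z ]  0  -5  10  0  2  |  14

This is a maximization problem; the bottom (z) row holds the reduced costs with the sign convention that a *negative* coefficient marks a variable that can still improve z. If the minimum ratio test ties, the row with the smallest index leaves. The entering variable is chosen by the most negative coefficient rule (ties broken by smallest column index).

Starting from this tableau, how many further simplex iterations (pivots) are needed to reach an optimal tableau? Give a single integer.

1

pivot: y in, s1 out → z = 237/8
No improving column remains; optimal.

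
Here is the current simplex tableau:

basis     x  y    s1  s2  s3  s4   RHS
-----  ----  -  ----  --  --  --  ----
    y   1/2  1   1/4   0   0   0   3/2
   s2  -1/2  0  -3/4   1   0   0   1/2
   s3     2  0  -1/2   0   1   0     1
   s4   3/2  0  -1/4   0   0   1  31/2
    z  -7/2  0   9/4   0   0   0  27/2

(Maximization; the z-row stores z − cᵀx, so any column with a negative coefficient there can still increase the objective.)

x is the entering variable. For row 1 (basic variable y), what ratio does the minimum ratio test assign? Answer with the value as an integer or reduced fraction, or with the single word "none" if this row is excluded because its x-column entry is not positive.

3

Ratio = RHS / (x entry) = (3/2) / (1/2) = 3.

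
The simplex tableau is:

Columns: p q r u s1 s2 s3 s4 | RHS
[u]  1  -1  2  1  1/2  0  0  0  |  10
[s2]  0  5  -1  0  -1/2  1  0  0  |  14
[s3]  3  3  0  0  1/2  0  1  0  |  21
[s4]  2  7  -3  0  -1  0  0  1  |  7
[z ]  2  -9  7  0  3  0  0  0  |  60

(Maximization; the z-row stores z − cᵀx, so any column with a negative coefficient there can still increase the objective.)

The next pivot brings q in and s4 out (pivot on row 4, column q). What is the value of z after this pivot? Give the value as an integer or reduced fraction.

69

Minimum ratio for q: 7/7 = 1.
z changes by −(z-row coeff of q)·ratio = −(-9)·1 = 9.
New z = 60 + 9 = 69.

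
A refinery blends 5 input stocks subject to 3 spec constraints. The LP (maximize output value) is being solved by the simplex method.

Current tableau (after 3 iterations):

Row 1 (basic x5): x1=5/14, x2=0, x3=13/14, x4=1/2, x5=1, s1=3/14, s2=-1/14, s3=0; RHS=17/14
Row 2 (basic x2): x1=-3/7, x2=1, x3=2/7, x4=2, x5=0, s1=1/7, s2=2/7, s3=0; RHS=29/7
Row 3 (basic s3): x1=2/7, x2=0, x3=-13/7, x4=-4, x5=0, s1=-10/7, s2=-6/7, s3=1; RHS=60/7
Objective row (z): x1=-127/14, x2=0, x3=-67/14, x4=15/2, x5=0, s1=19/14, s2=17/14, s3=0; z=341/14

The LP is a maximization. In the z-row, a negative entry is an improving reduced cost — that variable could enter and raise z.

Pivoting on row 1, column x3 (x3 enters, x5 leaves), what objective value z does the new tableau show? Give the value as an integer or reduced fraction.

Minimum ratio for x3: (17/14)/(13/14) = 17/13.
z changes by −(z-row coeff of x3)·ratio = −(-67/14)·(17/13) = 1139/182.
New z = 341/14 + (1139/182) = 398/13.

398/13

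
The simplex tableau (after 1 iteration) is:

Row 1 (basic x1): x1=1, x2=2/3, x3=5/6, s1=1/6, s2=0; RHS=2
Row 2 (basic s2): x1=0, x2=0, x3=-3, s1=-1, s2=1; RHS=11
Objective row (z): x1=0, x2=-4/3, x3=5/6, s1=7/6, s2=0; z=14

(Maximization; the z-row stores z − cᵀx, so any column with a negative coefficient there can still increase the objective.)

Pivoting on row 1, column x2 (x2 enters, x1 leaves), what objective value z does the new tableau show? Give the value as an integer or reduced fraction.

18

Minimum ratio for x2: 2/(2/3) = 3.
z changes by −(z-row coeff of x2)·ratio = −(-4/3)·3 = 4.
New z = 14 + 4 = 18.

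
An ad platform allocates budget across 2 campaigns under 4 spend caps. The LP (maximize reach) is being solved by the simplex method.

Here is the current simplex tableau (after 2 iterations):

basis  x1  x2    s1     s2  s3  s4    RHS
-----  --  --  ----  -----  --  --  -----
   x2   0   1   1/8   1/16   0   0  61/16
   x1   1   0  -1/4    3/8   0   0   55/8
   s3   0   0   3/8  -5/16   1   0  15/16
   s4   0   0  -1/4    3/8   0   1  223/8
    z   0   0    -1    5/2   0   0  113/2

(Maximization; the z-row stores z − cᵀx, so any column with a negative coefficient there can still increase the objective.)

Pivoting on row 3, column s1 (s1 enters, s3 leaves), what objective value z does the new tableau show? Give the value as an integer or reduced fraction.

Minimum ratio for s1: (15/16)/(3/8) = 5/2.
z changes by −(z-row coeff of s1)·ratio = −(-1)·(5/2) = 5/2.
New z = 113/2 + (5/2) = 59.

59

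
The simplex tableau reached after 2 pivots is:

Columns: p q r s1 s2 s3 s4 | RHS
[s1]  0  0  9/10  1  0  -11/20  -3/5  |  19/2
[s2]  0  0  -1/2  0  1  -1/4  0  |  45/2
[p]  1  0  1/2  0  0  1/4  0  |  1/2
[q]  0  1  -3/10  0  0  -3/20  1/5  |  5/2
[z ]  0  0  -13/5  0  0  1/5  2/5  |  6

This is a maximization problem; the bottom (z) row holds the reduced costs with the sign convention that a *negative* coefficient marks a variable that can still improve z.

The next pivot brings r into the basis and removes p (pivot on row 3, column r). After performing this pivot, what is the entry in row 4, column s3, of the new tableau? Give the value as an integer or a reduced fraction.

Pivot element is row 3, column r: 1/2.
Normalize row 3: new (row 3, s3) = (1/4)/(1/2) = 1/2.
row 4 ← row 4 − (-3/10)·(new row 3): -3/20 − (-3/10)·(1/2) = 0.

0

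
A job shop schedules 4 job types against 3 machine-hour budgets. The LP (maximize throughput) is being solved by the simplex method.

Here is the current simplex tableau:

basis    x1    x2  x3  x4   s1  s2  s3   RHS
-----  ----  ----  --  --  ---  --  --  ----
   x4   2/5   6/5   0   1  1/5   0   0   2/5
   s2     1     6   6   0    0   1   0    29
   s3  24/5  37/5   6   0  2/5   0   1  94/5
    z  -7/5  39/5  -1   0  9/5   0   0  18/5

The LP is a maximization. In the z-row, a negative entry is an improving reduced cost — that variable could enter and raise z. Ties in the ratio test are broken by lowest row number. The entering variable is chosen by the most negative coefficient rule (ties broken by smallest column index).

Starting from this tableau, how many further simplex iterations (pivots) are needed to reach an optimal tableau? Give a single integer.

pivot: x1 in, x4 out → z = 5
pivot: x3 in, s3 out → z = 22/3
No improving column remains; optimal.

2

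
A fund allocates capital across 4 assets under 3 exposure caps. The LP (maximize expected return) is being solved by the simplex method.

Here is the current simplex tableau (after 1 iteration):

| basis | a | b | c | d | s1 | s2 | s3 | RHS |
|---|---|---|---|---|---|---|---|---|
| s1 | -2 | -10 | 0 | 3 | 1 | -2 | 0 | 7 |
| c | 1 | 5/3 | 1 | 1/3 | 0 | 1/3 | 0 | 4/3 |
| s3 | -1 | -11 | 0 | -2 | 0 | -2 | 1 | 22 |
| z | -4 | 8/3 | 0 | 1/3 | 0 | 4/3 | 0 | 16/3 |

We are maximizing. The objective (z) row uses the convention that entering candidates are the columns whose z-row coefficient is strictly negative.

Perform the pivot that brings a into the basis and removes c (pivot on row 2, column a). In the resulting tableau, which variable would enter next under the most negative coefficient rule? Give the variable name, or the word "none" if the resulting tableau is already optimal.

Pivot element 1. New z-row = old z-row − (-4)·(row 2/1).
Updated z-row coefficients: a: 0, b: 28/3, c: 4, d: 5/3, s1: 0, s2: 8/3, s3: 0.
No coefficient is strictly negative; the tableau after this pivot is optimal.

none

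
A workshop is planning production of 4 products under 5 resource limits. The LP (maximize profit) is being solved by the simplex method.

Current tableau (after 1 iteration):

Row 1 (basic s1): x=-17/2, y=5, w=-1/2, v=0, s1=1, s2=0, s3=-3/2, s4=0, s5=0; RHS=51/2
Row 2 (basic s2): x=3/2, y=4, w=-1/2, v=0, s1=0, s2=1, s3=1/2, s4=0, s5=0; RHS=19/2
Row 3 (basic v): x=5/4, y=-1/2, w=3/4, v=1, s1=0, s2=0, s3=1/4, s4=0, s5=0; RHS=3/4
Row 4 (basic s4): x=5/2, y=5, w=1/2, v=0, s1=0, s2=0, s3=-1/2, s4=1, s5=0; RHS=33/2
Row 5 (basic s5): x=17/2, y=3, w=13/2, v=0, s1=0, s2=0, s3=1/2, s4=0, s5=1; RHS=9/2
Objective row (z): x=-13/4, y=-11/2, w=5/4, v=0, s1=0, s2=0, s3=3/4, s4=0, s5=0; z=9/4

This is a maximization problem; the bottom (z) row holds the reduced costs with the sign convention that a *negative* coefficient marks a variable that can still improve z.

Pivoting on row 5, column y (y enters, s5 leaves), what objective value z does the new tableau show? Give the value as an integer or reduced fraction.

21/2

Minimum ratio for y: (9/2)/3 = 3/2.
z changes by −(z-row coeff of y)·ratio = −(-11/2)·(3/2) = 33/4.
New z = 9/4 + (33/4) = 21/2.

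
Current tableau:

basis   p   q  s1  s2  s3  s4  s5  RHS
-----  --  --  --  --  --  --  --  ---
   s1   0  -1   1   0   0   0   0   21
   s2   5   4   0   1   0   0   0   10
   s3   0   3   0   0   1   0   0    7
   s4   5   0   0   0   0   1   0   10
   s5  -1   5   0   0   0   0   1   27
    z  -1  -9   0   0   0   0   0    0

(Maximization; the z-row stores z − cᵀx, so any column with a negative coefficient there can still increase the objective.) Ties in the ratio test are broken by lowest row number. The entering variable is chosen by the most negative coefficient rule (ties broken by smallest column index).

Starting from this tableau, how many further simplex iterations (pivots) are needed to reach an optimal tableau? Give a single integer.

pivot: q in, s3 out → z = 21
pivot: p in, s2 out → z = 317/15
No improving column remains; optimal.

2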